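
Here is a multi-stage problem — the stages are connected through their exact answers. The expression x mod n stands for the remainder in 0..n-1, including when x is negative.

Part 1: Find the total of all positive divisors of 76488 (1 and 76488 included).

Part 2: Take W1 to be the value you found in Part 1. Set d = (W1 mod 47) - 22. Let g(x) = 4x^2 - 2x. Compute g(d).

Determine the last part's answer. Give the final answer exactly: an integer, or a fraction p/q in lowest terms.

870

Part 1: 76488 = 2^3 * 3 * 3187; sigma = (1 + 2 + 4 + 8) * (1 + 3) * (1 + 3187) = 15 * 4 * 3188 = 191280; answer 191280
Part 2: W1 = 191280; d = 15; 4*(15)^2 - 2*(15)^1 = (900) + (-30) = 870; answer 870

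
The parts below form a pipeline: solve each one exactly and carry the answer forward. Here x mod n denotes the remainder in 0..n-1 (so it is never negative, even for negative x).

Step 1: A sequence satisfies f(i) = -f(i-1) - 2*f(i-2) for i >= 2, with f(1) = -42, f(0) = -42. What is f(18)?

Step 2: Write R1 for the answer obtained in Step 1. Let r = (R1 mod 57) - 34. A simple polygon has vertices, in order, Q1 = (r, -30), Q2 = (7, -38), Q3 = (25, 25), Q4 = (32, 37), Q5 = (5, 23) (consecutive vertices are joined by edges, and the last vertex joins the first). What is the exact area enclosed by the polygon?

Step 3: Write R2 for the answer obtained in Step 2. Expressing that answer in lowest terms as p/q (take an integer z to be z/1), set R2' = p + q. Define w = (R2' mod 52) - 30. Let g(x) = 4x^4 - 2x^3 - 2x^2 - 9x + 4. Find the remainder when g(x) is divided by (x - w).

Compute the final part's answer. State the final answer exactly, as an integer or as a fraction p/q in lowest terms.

8761

Step 1: f(2) = -1*(-42) - 2*(-42) = 126; iterating: f(2)=126, f(3)=-42, f(4)=-210, f(5)=294, f(6)=126, f(7)=-714, f(8)=462, f(9)=966, f(10)=-1890, f(11)=-42, f(12)=3822, f(13)=-3738, f(14)=-3906, f(15)=11382, f(16)=-3570, f(17)=-19194, f(18)=26334; answer 26334
Step 2: R1 = 26334; r = -34; cross terms: (-34*-38 - 7*-30)=1502, (7*25 - 25*-38)=1125, (25*37 - 32*25)=125, (32*23 - 5*37)=551, (5*-30 - -34*23)=632; twice the area = |3935| = 3935; area = 3935/2; answer 3935/2
Step 3: R2 = 3935/2; threaded value p + q = 3937; w = 7; remainder = value at the root: 4*(7)^4 - 2*(7)^3 - 2*(7)^2 - 9*(7)^1 + 4 = (9604) + (-686) + (-98) + (-63) + (4) = 8761; answer 8761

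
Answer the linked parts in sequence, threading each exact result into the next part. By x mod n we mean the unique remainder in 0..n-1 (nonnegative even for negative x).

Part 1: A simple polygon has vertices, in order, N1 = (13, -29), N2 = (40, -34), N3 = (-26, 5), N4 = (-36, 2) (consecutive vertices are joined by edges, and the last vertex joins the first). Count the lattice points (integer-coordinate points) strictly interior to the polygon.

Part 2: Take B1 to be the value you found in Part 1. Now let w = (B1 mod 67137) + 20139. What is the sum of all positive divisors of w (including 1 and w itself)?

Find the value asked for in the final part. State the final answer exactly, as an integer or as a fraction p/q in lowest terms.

Part 1: cross terms: (13*-34 - 40*-29)=718, (40*5 - -26*-34)=-684, (-26*2 - -36*5)=128, (-36*-29 - 13*2)=1018; twice the area = |1180| = 1180; area = 590; boundary points = 1 + 3 + 1 + 1 = 6; strictly interior points = area - boundary/2 + 1 = 588; answer 588
Part 2: B1 = 588; w = 20727; 20727 = 3^2 * 7^2 * 47; sigma = (1 + 3 + 9) * (1 + 7 + 49) * (1 + 47) = 13 * 57 * 48 = 35568; answer 35568

35568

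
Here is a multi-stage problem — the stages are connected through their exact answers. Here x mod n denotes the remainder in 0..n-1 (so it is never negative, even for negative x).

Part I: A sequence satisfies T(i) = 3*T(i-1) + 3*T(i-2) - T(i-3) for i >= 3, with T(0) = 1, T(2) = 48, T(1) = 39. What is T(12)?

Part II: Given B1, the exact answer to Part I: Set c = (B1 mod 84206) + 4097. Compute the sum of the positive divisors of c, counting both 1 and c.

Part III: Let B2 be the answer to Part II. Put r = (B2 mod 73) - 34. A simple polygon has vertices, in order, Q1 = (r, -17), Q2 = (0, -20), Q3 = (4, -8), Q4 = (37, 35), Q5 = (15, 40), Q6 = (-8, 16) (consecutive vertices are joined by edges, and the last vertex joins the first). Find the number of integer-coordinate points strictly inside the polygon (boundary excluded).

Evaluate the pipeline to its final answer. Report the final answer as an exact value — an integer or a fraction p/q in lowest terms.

Part I: T(3) = 3*(48) + 3*(39) - 1*(1) = 260; iterating: T(3)=260, T(4)=885, T(5)=3387, T(6)=12556, T(7)=46944, T(8)=175113, T(9)=653615, T(10)=2439240, T(11)=9103452, T(12)=33974461; answer 33974461
Part II: B1 = 33974461; c = 43540; 43540 = 2^2 * 5 * 7 * 311; sigma = (1 + 2 + 4) * (1 + 5) * (1 + 7) * (1 + 311) = 7 * 6 * 8 * 312 = 104832; answer 104832
Part III: B2 = 104832; r = -30; cross terms: (-30*-20 - 0*-17)=600, (0*-8 - 4*-20)=80, (4*35 - 37*-8)=436, (37*40 - 15*35)=955, (15*16 - -8*40)=560, (-8*-17 - -30*16)=616; twice the area = |3247| = 3247; area = 3247/2; boundary points = 3 + 4 + 1 + 1 + 1 + 11 = 21; strictly interior points = area - boundary/2 + 1 = 1614; answer 1614

1614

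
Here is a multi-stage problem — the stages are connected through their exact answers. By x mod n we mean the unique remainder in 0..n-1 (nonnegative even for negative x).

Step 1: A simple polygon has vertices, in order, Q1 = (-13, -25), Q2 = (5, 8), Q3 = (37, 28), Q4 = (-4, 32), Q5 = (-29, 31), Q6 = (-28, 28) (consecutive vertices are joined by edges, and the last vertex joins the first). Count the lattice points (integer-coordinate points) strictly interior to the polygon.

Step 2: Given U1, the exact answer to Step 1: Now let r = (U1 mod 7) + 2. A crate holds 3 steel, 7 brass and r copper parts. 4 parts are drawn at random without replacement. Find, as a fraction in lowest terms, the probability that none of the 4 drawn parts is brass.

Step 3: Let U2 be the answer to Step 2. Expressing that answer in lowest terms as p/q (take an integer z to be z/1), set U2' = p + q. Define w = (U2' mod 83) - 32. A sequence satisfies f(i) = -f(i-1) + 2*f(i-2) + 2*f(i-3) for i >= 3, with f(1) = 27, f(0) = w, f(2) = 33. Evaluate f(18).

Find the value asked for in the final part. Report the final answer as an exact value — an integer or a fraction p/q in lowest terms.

14313

Step 1: cross terms: (-13*8 - 5*-25)=21, (5*28 - 37*8)=-156, (37*32 - -4*28)=1296, (-4*31 - -29*32)=804, (-29*28 - -28*31)=56, (-28*-25 - -13*28)=1064; twice the area = |3085| = 3085; area = 3085/2; boundary points = 3 + 4 + 1 + 1 + 1 + 1 = 11; strictly interior points = area - boundary/2 + 1 = 1538; answer 1538
Step 2: U1 = 1538; r = 7; total draws C(17,4) = 2380; favorable C(10,4) = 210; P = 3/34; answer 3/34
Step 3: U2 = 3/34; threaded value p + q = 37; w = 5; f(3) = -1*(33) + 2*(27) + 2*(5) = 31; iterating: f(3)=31, f(4)=89, f(5)=39, f(6)=201, f(7)=55, f(8)=425, f(9)=87, f(10)=873, f(11)=151, f(12)=1769, f(13)=279, f(14)=3561, f(15)=535, f(16)=7145, f(17)=1047, f(18)=14313; answer 14313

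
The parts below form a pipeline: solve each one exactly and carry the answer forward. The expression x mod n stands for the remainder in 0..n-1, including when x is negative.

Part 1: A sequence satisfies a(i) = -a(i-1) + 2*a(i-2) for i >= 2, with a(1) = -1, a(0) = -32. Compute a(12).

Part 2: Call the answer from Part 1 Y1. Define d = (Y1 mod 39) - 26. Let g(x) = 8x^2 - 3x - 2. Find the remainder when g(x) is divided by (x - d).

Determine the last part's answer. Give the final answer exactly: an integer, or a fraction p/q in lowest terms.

Part 1: a(2) = -1*(-1) + 2*(-32) = -63; iterating: a(2)=-63, a(3)=61, a(4)=-187, a(5)=309, a(6)=-683, a(7)=1301, a(8)=-2667, a(9)=5269, a(10)=-10603, a(11)=21141, a(12)=-42347; answer -42347
Part 2: Y1 = -42347; d = -19; remainder = value at the root: 8*(-19)^2 - 3*(-19)^1 - 2 = (2888) + (57) + (-2) = 2943; answer 2943

2943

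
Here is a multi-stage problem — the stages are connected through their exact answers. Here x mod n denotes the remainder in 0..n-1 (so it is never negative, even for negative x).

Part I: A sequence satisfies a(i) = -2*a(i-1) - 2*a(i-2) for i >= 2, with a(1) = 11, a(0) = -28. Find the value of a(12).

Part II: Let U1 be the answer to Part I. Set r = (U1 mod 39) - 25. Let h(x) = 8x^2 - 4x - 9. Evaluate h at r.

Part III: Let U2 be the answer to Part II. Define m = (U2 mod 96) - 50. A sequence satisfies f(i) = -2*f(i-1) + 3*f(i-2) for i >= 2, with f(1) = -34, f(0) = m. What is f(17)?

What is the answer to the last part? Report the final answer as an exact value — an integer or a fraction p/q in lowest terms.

Part I: a(2) = -2*(11) - 2*(-28) = 34; iterating: a(2)=34, a(3)=-90, a(4)=112, a(5)=-44, a(6)=-136, a(7)=360, a(8)=-448, a(9)=176, a(10)=544, a(11)=-1440, a(12)=1792; answer 1792
Part II: U1 = 1792; r = 12; 8*(12)^2 - 4*(12)^1 - 9 = (1152) + (-48) + (-9) = 1095; answer 1095
Part III: U2 = 1095; m = -11; f(2) = -2*(-34) + 3*(-11) = 35; iterating: f(2)=35, f(3)=-172, f(4)=449, f(5)=-1414, f(6)=4175, f(7)=-12592, f(8)=37709, f(9)=-113194, f(10)=339515, f(11)=-1018612, f(12)=3055769, f(13)=-9167374, f(14)=27502055, f(15)=-82506232, f(16)=247518629, f(17)=-742555954; answer -742555954

-742555954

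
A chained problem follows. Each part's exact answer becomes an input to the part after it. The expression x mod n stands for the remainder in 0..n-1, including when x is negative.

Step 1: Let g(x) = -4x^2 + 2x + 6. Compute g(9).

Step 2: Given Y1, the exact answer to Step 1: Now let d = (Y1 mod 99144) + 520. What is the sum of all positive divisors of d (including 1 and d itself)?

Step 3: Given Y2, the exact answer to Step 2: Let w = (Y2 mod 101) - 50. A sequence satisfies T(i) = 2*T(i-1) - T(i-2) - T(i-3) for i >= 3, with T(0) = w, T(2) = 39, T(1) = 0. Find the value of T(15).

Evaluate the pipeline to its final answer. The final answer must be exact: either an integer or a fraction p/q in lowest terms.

4672

Step 1: -4*(9)^2 + 2*(9)^1 + 6 = (-324) + (18) + (6) = -300; answer -300
Step 2: Y1 = -300; d = 99364; 99364 = 2^2 * 24841; sigma = (1 + 2 + 4) * (1 + 24841) = 7 * 24842 = 173894; answer 173894
Step 3: Y2 = 173894; w = 23; T(3) = 2*(39) - 1*(0) - 1*(23) = 55; iterating: T(3)=55, T(4)=71, T(5)=48, T(6)=-30, T(7)=-179, T(8)=-376, T(9)=-543, T(10)=-531, T(11)=-143, T(12)=788, T(13)=2250, T(14)=3855, T(15)=4672; answer 4672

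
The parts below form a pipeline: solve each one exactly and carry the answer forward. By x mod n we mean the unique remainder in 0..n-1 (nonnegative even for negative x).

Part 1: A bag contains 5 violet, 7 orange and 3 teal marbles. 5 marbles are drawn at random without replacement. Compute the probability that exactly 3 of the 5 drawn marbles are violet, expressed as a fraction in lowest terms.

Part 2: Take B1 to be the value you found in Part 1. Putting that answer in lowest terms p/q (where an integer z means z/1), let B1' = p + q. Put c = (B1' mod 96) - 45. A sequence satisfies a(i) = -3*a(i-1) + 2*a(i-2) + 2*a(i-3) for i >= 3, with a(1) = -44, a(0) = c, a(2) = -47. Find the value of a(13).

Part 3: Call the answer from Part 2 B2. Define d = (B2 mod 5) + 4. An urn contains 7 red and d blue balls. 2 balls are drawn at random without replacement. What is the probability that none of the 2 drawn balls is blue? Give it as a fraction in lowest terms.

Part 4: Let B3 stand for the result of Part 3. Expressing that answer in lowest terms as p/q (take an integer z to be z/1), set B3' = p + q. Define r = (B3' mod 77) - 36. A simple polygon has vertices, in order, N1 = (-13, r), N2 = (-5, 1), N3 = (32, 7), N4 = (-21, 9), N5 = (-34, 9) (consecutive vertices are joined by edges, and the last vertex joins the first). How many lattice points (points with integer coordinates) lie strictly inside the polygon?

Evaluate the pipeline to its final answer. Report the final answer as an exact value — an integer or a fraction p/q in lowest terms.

385

Part 1: total draws C(15,5) = 3003; favorable C(5,3)*C(10,2) = 450; P = 150/1001; answer 150/1001
Part 2: B1 = 150/1001; threaded value p + q = 1151; c = 50; a(3) = -3*(-47) + 2*(-44) + 2*(50) = 153; iterating: a(3)=153, a(4)=-641, a(5)=2135, a(6)=-7381, a(7)=25131, a(8)=-85885, a(9)=293155, a(10)=-1000973, a(11)=3417459, a(12)=-11668013, a(13)=39837011; answer 39837011
Part 3: B2 = 39837011; d = 5; total draws C(12,2) = 66; favorable C(7,2) = 21; P = 7/22; answer 7/22
Part 4: B3 = 7/22; threaded value p + q = 29; r = -7; cross terms: (-13*1 - -5*-7)=-48, (-5*7 - 32*1)=-67, (32*9 - -21*7)=435, (-21*9 - -34*9)=117, (-34*-7 - -13*9)=355; twice the area = |792| = 792; area = 396; boundary points = 8 + 1 + 1 + 13 + 1 = 24; strictly interior points = area - boundary/2 + 1 = 385; answer 385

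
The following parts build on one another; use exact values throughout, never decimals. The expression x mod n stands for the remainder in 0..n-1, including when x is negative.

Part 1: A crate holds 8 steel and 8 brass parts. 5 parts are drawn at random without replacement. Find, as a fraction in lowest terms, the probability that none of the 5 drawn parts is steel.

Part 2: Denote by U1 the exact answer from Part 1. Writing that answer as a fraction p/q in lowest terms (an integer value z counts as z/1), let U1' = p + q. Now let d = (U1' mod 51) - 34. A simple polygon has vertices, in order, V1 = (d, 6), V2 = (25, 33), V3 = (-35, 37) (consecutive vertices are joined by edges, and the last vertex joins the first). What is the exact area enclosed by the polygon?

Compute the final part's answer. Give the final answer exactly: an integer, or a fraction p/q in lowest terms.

Part 1: total draws C(16,5) = 4368; favorable C(8,5) = 56; P = 1/78; answer 1/78
Part 2: U1 = 1/78; threaded value p + q = 79; d = -6; cross terms: (-6*33 - 25*6)=-348, (25*37 - -35*33)=2080, (-35*6 - -6*37)=12; twice the area = |1744| = 1744; area = 872; answer 872

872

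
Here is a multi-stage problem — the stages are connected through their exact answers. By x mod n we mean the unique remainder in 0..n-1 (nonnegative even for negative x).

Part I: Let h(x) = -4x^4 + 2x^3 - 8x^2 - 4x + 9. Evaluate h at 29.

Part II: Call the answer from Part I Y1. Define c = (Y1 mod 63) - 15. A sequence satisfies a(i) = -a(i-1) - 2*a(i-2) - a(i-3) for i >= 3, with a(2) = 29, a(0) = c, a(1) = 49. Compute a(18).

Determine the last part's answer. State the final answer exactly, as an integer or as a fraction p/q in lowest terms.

Part I: -4*(29)^4 + 2*(29)^3 - 8*(29)^2 - 4*(29)^1 + 9 = (-2829124) + (48778) + (-6728) + (-116) + (9) = -2787181; answer -2787181
Part II: Y1 = -2787181; c = -13; a(3) = -1*(29) - 2*(49) - 1*(-13) = -114; iterating: a(3)=-114, a(4)=7, a(5)=192, a(6)=-92, a(7)=-299, a(8)=291, a(9)=399, a(10)=-682, a(11)=-407, a(12)=1372, a(13)=124, a(14)=-2461, a(15)=841, a(16)=3957, a(17)=-3178, a(18)=-5577; answer -5577

-5577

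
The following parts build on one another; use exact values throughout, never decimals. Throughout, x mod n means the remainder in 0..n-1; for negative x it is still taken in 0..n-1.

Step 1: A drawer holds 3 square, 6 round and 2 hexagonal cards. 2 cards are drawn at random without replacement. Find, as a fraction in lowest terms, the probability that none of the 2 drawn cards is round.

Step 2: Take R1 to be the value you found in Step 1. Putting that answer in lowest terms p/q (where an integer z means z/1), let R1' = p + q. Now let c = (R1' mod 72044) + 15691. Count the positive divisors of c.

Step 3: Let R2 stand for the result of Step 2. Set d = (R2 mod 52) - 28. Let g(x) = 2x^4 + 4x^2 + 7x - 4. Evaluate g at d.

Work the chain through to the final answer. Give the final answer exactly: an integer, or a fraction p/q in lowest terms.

Step 1: total draws C(11,2) = 55; favorable C(5,2) = 10; P = 2/11; answer 2/11
Step 2: R1 = 2/11; threaded value p + q = 13; c = 15704; 15704 = 2^3 * 13 * 151; number of divisors = (3+1) * (1+1) * (1+1) = 16; answer 16
Step 3: R2 = 16; d = -12; 2*(-12)^4 + 4*(-12)^2 + 7*(-12)^1 - 4 = (41472) + (576) + (-84) + (-4) = 41960; answer 41960

41960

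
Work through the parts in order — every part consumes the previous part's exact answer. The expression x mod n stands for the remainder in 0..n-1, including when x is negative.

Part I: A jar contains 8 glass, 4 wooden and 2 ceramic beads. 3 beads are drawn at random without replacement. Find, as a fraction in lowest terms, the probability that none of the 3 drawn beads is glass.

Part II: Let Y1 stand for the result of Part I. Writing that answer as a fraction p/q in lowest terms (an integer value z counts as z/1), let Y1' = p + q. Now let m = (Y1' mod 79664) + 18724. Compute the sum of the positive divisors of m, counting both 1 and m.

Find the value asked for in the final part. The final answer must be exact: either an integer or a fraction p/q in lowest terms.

Part I: total draws C(14,3) = 364; favorable C(6,3) = 20; P = 5/91; answer 5/91
Part II: Y1 = 5/91; threaded value p + q = 96; m = 18820; 18820 = 2^2 * 5 * 941; sigma = (1 + 2 + 4) * (1 + 5) * (1 + 941) = 7 * 6 * 942 = 39564; answer 39564

39564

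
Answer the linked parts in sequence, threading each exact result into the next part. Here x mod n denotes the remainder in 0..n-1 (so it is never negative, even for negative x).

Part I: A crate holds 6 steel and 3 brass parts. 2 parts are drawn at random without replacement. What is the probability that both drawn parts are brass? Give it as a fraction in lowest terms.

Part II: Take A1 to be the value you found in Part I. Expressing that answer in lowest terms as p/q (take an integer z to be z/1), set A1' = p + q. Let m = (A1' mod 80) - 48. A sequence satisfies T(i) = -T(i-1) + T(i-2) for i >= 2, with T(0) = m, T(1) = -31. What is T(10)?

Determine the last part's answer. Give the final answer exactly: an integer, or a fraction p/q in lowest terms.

Part I: total draws C(9,2) = 36; favorable C(3,2) = 3; P = 1/12; answer 1/12
Part II: A1 = 1/12; threaded value p + q = 13; m = -35; T(2) = -1*(-31) + 1*(-35) = -4; iterating: T(2)=-4, T(3)=-27, T(4)=23, T(5)=-50, T(6)=73, T(7)=-123, T(8)=196, T(9)=-319, T(10)=515; answer 515

515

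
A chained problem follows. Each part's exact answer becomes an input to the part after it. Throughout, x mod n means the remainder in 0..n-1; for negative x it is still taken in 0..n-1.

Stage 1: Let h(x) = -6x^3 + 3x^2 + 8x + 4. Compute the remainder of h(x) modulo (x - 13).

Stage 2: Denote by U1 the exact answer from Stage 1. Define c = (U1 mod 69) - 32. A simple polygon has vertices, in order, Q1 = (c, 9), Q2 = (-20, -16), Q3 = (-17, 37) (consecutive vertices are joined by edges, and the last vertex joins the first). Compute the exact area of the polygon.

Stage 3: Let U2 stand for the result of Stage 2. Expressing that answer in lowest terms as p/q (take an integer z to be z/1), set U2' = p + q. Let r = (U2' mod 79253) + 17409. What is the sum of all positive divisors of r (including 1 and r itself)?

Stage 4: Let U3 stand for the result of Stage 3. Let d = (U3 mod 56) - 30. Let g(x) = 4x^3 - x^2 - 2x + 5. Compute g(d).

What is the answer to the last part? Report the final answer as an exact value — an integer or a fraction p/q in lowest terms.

Stage 1: remainder = value at the root: -6*(13)^3 + 3*(13)^2 + 8*(13)^1 + 4 = (-13182) + (507) + (104) + (4) = -12567; answer -12567
Stage 2: U1 = -12567; c = 28; cross terms: (28*-16 - -20*9)=-268, (-20*37 - -17*-16)=-1012, (-17*9 - 28*37)=-1189; twice the area = |-2469| = 2469; area = 2469/2; answer 2469/2
Stage 3: U2 = 2469/2; threaded value p + q = 2471; r = 19880; 19880 = 2^3 * 5 * 7 * 71; sigma = (1 + 2 + 4 + 8) * (1 + 5) * (1 + 7) * (1 + 71) = 15 * 6 * 8 * 72 = 51840; answer 51840
Stage 4: U3 = 51840; d = 10; 4*(10)^3 - 1*(10)^2 - 2*(10)^1 + 5 = (4000) + (-100) + (-20) + (5) = 3885; answer 3885

3885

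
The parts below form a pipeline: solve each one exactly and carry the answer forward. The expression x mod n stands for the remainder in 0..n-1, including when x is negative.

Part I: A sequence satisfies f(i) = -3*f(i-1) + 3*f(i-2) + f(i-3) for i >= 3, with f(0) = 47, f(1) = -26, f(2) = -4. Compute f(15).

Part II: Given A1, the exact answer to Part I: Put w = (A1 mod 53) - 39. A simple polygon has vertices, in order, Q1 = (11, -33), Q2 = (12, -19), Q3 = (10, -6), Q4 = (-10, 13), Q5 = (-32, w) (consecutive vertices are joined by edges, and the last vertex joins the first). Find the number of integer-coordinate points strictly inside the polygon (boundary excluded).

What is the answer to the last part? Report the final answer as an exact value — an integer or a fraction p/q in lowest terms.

838

Part I: f(3) = -3*(-4) + 3*(-26) + 1*(47) = -19; iterating: f(3)=-19, f(4)=19, f(5)=-118, f(6)=392, f(7)=-1511, f(8)=5591, f(9)=-20914, f(10)=78004, f(11)=-291163, f(12)=1086587, f(13)=-4055246, f(14)=15134336, f(15)=-56482159; answer -56482159
Part II: A1 = -56482159; w = 8; cross terms: (11*-19 - 12*-33)=187, (12*-6 - 10*-19)=118, (10*13 - -10*-6)=70, (-10*8 - -32*13)=336, (-32*-33 - 11*8)=968; twice the area = |1679| = 1679; area = 1679/2; boundary points = 1 + 1 + 1 + 1 + 1 = 5; strictly interior points = area - boundary/2 + 1 = 838; answer 838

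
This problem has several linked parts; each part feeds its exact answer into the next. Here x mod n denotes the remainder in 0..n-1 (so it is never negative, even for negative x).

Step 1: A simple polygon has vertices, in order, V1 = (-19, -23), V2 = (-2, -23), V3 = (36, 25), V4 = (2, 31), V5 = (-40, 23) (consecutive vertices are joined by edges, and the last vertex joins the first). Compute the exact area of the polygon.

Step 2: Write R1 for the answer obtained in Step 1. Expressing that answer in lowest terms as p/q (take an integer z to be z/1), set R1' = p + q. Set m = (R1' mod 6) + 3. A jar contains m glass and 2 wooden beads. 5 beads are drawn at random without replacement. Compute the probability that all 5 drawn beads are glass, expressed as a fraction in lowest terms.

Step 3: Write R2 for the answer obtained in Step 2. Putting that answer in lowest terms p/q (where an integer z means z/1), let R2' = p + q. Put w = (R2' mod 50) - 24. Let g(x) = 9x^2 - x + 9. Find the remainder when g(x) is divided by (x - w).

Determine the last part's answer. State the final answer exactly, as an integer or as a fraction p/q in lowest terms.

Step 1: cross terms: (-19*-23 - -2*-23)=391, (-2*25 - 36*-23)=778, (36*31 - 2*25)=1066, (2*23 - -40*31)=1286, (-40*-23 - -19*23)=1357; twice the area = |4878| = 4878; area = 2439; answer 2439
Step 2: R1 = 2439; threaded value p + q = 2440; m = 7; total draws C(9,5) = 126; favorable C(7,5) = 21; P = 1/6; answer 1/6
Step 3: R2 = 1/6; threaded value p + q = 7; w = -17; remainder = value at the root: 9*(-17)^2 - 1*(-17)^1 + 9 = (2601) + (17) + (9) = 2627; answer 2627

2627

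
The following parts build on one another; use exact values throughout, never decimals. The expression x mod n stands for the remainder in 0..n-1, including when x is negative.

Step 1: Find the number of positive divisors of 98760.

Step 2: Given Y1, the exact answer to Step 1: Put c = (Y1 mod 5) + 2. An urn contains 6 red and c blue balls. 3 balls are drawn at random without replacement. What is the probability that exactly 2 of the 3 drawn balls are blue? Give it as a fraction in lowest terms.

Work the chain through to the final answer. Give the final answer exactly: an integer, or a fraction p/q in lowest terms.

3/10

Step 1: 98760 = 2^3 * 3 * 5 * 823; number of divisors = (3+1) * (1+1) * (1+1) * (1+1) = 32; answer 32
Step 2: Y1 = 32; c = 4; total draws C(10,3) = 120; favorable C(4,2)*C(6,1) = 36; P = 3/10; answer 3/10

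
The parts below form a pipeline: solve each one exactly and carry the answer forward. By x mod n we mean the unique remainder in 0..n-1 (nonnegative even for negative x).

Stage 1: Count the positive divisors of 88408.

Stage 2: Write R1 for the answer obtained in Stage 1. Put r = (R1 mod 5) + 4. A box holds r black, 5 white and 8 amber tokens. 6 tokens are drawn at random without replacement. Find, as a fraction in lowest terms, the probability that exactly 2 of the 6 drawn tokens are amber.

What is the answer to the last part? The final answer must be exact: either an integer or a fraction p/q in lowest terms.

Stage 1: 88408 = 2^3 * 43 * 257; number of divisors = (3+1) * (1+1) * (1+1) = 16; answer 16
Stage 2: R1 = 16; r = 5; total draws C(18,6) = 18564; favorable C(8,2)*C(10,4) = 5880; P = 70/221; answer 70/221

70/221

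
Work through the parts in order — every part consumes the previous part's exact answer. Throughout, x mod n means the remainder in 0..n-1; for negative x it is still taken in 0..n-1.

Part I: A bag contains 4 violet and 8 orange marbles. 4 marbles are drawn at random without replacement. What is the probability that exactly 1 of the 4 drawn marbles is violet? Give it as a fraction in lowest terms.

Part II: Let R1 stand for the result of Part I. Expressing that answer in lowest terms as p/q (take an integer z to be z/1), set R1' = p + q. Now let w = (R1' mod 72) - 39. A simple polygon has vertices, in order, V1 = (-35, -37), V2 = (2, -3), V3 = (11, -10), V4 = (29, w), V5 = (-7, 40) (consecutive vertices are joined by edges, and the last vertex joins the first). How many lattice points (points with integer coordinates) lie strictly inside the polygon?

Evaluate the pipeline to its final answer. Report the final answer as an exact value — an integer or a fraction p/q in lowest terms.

1930

Part I: total draws C(12,4) = 495; favorable C(4,1)*C(8,3) = 224; P = 224/495; answer 224/495
Part II: R1 = 224/495; threaded value p + q = 719; w = 32; cross terms: (-35*-3 - 2*-37)=179, (2*-10 - 11*-3)=13, (11*32 - 29*-10)=642, (29*40 - -7*32)=1384, (-7*-37 - -35*40)=1659; twice the area = |3877| = 3877; area = 3877/2; boundary points = 1 + 1 + 6 + 4 + 7 = 19; strictly interior points = area - boundary/2 + 1 = 1930; answer 1930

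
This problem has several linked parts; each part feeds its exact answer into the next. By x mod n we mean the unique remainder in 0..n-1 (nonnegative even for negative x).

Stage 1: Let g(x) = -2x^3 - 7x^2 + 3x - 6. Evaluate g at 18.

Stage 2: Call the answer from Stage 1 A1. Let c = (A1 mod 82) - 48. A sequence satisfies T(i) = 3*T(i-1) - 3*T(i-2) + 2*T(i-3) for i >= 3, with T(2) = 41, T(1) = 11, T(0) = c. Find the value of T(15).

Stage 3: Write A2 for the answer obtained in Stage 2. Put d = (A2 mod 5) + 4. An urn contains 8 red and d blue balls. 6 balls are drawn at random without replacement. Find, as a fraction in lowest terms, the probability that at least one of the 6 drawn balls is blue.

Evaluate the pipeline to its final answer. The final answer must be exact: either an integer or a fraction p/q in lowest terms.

Stage 1: -2*(18)^3 - 7*(18)^2 + 3*(18)^1 - 6 = (-11664) + (-2268) + (54) + (-6) = -13884; answer -13884
Stage 2: A1 = -13884; c = 8; T(3) = 3*(41) - 3*(11) + 2*(8) = 106; iterating: T(3)=106, T(4)=217, T(5)=415, T(6)=806, T(7)=1607, T(8)=3233, T(9)=6490, T(10)=12985, T(11)=25951, T(12)=51878, T(13)=103751, T(14)=207521, T(15)=415066; answer 415066
Stage 3: A2 = 415066; d = 5; total draws C(13,6) = 1716; complement C(8,6) = 28; favorable 1716 - 28 = 1688; P = 422/429; answer 422/429

422/429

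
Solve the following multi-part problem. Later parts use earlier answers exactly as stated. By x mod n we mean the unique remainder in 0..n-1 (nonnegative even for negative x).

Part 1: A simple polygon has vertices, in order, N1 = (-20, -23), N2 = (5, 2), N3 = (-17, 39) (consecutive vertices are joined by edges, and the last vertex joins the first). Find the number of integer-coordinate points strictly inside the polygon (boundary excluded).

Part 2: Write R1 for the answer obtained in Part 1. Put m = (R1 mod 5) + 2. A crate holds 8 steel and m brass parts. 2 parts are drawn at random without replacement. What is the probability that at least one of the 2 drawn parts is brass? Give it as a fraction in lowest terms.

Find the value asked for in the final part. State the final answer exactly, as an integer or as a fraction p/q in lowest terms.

17/45

Part 1: cross terms: (-20*2 - 5*-23)=75, (5*39 - -17*2)=229, (-17*-23 - -20*39)=1171; twice the area = |1475| = 1475; area = 1475/2; boundary points = 25 + 1 + 1 = 27; strictly interior points = area - boundary/2 + 1 = 725; answer 725
Part 2: R1 = 725; m = 2; total draws C(10,2) = 45; complement C(8,2) = 28; favorable 45 - 28 = 17; P = 17/45; answer 17/45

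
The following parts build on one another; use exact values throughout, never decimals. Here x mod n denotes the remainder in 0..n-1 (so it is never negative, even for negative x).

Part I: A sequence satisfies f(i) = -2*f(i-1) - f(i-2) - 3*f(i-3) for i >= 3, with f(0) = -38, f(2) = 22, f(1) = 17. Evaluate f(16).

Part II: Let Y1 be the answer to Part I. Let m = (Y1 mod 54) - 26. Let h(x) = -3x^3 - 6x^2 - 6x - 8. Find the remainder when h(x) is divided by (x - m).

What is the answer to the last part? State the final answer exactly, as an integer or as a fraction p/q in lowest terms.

-68

Part I: f(3) = -2*(22) - 1*(17) - 3*(-38) = 53; iterating: f(3)=53, f(4)=-179, f(5)=239, f(6)=-458, f(7)=1214, f(8)=-2687, f(9)=5534, f(10)=-12023, f(11)=26573, f(12)=-57725, f(13)=124946, f(14)=-271886, f(15)=592001, f(16)=-1286954; answer -1286954
Part II: Y1 = -1286954; m = 2; remainder = value at the root: -3*(2)^3 - 6*(2)^2 - 6*(2)^1 - 8 = (-24) + (-24) + (-12) + (-8) = -68; answer -68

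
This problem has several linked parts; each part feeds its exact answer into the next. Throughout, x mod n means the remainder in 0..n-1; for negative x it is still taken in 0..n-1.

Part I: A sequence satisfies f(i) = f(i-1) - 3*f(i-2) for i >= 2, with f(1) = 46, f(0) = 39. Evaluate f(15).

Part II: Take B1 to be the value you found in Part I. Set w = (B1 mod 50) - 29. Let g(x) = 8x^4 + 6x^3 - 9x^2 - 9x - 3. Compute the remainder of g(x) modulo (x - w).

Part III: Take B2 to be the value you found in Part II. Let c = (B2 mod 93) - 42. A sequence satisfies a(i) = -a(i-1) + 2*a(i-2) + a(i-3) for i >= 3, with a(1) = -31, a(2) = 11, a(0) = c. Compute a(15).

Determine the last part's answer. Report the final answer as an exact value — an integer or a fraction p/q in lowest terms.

Part I: f(2) = 1*(46) - 3*(39) = -71; iterating: f(2)=-71, f(3)=-209, f(4)=4, f(5)=631, f(6)=619, f(7)=-1274, f(8)=-3131, f(9)=691, f(10)=10084, f(11)=8011, f(12)=-22241, f(13)=-46274, f(14)=20449, f(15)=159271; answer 159271
Part II: B1 = 159271; w = -8; remainder = value at the root: 8*(-8)^4 + 6*(-8)^3 - 9*(-8)^2 - 9*(-8)^1 - 3 = (32768) + (-3072) + (-576) + (72) + (-3) = 29189; answer 29189
Part III: B2 = 29189; c = 38; a(3) = -1*(11) + 2*(-31) + 1*(38) = -35; iterating: a(3)=-35, a(4)=26, a(5)=-85, a(6)=102, a(7)=-246, a(8)=365, a(9)=-755, a(10)=1239, a(11)=-2384, a(12)=4107, a(13)=-7636, a(14)=13466, a(15)=-24631; answer -24631

-24631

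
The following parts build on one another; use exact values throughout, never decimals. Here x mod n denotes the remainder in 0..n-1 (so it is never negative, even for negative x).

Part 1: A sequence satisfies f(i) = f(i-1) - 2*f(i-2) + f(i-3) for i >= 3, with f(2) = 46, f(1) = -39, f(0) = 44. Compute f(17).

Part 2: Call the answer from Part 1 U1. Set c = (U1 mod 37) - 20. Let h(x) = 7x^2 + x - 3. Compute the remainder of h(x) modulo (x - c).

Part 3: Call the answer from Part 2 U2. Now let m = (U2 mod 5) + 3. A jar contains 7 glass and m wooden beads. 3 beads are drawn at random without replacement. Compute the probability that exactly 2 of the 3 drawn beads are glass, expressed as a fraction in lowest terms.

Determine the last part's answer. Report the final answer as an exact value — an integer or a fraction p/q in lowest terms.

Part 1: f(3) = 1*(46) - 2*(-39) + 1*(44) = 168; iterating: f(3)=168, f(4)=37, f(5)=-253, f(6)=-159, f(7)=384, f(8)=449, f(9)=-478, f(10)=-992, f(11)=413, f(12)=1919, f(13)=101, f(14)=-3324, f(15)=-1607, f(16)=5142, f(17)=5032; answer 5032
Part 2: U1 = 5032; c = -20; remainder = value at the root: 7*(-20)^2 + 1*(-20)^1 - 3 = (2800) + (-20) + (-3) = 2777; answer 2777
Part 3: U2 = 2777; m = 5; total draws C(12,3) = 220; favorable C(7,2)*C(5,1) = 105; P = 21/44; answer 21/44

21/44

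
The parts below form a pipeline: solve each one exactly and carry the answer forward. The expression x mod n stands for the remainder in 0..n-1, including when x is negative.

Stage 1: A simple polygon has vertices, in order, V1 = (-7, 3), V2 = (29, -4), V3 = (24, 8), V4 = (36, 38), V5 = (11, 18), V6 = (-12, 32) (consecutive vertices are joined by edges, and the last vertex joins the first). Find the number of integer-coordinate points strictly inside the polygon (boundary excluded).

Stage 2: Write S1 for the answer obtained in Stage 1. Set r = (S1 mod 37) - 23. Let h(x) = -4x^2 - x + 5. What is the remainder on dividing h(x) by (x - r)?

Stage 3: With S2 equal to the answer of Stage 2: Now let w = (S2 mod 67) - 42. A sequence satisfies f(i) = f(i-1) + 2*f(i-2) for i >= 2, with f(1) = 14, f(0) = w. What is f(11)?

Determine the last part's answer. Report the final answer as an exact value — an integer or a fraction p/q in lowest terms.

20474

Stage 1: cross terms: (-7*-4 - 29*3)=-59, (29*8 - 24*-4)=328, (24*38 - 36*8)=624, (36*18 - 11*38)=230, (11*32 - -12*18)=568, (-12*3 - -7*32)=188; twice the area = |1879| = 1879; area = 1879/2; boundary points = 1 + 1 + 6 + 5 + 1 + 1 = 15; strictly interior points = area - boundary/2 + 1 = 933; answer 933
Stage 2: S1 = 933; r = -15; remainder = value at the root: -4*(-15)^2 - 1*(-15)^1 + 5 = (-900) + (15) + (5) = -880; answer -880
Stage 3: S2 = -880; w = 16; f(2) = 1*(14) + 2*(16) = 46; iterating: f(2)=46, f(3)=74, f(4)=166, f(5)=314, f(6)=646, f(7)=1274, f(8)=2566, f(9)=5114, f(10)=10246, f(11)=20474; answer 20474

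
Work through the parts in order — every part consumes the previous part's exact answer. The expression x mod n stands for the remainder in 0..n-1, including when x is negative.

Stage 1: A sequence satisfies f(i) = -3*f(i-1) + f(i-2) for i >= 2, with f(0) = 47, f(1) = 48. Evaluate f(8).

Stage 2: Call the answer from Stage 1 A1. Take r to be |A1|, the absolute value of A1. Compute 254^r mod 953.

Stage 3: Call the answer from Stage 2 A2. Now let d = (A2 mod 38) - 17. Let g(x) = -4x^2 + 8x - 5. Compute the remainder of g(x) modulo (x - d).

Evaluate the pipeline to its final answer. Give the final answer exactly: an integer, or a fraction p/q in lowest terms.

-1025

Stage 1: f(2) = -3*(48) + 1*(47) = -97; iterating: f(2)=-97, f(3)=339, f(4)=-1114, f(5)=3681, f(6)=-12157, f(7)=40152, f(8)=-132613; answer -132613
Stage 2: A1 = -132613; r = 132613; squarings mod 953: 254^1=254, 254^2=665, 254^4=33, 254^8=136, 254^16=389, 254^32=747, 254^64=504, 254^128=518, 254^256=531, 254^512=826, 254^1024=881, 254^2048=419, 254^4096=209, 254^8192=796, 254^16384=824, 254^32768=440, 254^65536=141, 254^131072=821; 254^132613 = 254^1 * 254^4 * 254^512 * 254^1024 * 254^131072 = 338 (mod 953); answer 338
Stage 3: A2 = 338; d = 17; remainder = value at the root: -4*(17)^2 + 8*(17)^1 - 5 = (-1156) + (136) + (-5) = -1025; answer -1025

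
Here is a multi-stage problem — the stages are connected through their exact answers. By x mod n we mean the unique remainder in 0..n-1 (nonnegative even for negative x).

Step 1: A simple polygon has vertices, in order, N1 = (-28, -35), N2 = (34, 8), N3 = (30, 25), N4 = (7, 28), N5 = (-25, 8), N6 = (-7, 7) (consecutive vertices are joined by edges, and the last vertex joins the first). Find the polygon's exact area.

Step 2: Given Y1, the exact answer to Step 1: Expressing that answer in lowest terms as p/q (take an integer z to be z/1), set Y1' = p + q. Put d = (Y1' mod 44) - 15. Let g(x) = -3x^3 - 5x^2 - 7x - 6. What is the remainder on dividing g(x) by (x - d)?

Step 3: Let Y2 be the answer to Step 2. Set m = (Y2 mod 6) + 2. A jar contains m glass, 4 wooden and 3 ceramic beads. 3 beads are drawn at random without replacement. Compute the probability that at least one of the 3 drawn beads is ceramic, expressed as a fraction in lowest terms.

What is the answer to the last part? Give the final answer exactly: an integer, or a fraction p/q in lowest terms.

16/21

Step 1: cross terms: (-28*8 - 34*-35)=966, (34*25 - 30*8)=610, (30*28 - 7*25)=665, (7*8 - -25*28)=756, (-25*7 - -7*8)=-119, (-7*-35 - -28*7)=441; twice the area = |3319| = 3319; area = 3319/2; answer 3319/2
Step 2: Y1 = 3319/2; threaded value p + q = 3321; d = 6; remainder = value at the root: -3*(6)^3 - 5*(6)^2 - 7*(6)^1 - 6 = (-648) + (-180) + (-42) + (-6) = -876; answer -876
Step 3: Y2 = -876; m = 2; total draws C(9,3) = 84; complement C(6,3) = 20; favorable 84 - 20 = 64; P = 16/21; answer 16/21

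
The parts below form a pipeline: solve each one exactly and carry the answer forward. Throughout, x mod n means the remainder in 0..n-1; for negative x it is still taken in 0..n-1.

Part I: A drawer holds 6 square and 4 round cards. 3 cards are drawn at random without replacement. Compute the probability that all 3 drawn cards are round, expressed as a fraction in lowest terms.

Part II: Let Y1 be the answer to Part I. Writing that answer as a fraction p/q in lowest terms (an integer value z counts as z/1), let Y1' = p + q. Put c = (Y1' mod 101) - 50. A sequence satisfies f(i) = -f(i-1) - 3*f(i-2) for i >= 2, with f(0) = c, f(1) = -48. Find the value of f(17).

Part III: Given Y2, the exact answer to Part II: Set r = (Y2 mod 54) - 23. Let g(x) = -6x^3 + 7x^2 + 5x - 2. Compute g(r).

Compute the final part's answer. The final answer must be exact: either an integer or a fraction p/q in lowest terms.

64

Part I: total draws C(10,3) = 120; favorable C(4,3) = 4; P = 1/30; answer 1/30
Part II: Y1 = 1/30; threaded value p + q = 31; c = -19; f(2) = -1*(-48) - 3*(-19) = 105; iterating: f(2)=105, f(3)=39, f(4)=-354, f(5)=237, f(6)=825, f(7)=-1536, f(8)=-939, f(9)=5547, f(10)=-2730, f(11)=-13911, f(12)=22101, f(13)=19632, f(14)=-85935, f(15)=27039, f(16)=230766, f(17)=-311883; answer -311883
Part III: Y2 = -311883; r = -2; -6*(-2)^3 + 7*(-2)^2 + 5*(-2)^1 - 2 = (48) + (28) + (-10) + (-2) = 64; answer 64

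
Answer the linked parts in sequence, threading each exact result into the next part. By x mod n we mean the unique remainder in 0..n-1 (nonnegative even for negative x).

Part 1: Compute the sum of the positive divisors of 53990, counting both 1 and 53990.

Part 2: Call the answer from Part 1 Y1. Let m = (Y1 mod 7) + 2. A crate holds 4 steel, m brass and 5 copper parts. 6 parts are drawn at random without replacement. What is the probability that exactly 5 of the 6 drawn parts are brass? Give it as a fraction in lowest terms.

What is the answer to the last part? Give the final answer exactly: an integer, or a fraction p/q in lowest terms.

27/1144

Part 1: 53990 = 2 * 5 * 5399; sigma = (1 + 2) * (1 + 5) * (1 + 5399) = 3 * 6 * 5400 = 97200; answer 97200
Part 2: Y1 = 97200; m = 7; total draws C(16,6) = 8008; favorable C(7,5)*C(9,1) = 189; P = 27/1144; answer 27/1144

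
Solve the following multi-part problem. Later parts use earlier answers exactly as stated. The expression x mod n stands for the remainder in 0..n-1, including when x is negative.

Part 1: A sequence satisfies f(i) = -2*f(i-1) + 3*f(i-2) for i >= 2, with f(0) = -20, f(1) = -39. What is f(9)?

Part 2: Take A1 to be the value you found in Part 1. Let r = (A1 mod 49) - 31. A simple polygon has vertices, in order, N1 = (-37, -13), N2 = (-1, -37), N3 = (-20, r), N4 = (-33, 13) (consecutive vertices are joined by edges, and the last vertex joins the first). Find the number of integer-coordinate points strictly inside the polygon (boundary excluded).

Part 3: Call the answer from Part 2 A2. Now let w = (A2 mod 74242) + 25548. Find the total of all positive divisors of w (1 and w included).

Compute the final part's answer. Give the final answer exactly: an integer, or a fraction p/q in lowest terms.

49680

Part 1: f(2) = -2*(-39) + 3*(-20) = 18; iterating: f(2)=18, f(3)=-153, f(4)=360, f(5)=-1179, f(6)=3438, f(7)=-10413, f(8)=31140, f(9)=-93519; answer -93519
Part 2: A1 = -93519; r = -9; cross terms: (-37*-37 - -1*-13)=1356, (-1*-9 - -20*-37)=-731, (-20*13 - -33*-9)=-557, (-33*-13 - -37*13)=910; twice the area = |978| = 978; area = 489; boundary points = 12 + 1 + 1 + 2 = 16; strictly interior points = area - boundary/2 + 1 = 482; answer 482
Part 3: A2 = 482; w = 26030; 26030 = 2 * 5 * 19 * 137; sigma = (1 + 2) * (1 + 5) * (1 + 19) * (1 + 137) = 3 * 6 * 20 * 138 = 49680; answer 49680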